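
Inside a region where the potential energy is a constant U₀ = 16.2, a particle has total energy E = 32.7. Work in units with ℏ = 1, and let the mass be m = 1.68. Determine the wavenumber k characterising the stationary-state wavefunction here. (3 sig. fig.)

k = 7.45

With E > U₀ the solution is oscillatory, ψ ∝ e^{±ikx} with k = √(2m(E − U₀))/ℏ.
k = √(2 × 1.68 × 16.5) = 7.446.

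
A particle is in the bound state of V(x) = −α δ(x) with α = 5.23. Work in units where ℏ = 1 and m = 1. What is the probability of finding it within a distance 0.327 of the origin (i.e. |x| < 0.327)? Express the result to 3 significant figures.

P = 0.967

The normalised bound state is ψ = √κ e^{−κ|x|} with κ = mα/ℏ² = 5.230.
P(|x| < d) = ∫_{−d}^{d} κ e^{−2κ|x|} dx = 1 − e^{−2κd} = 1 − e^{−3.420} = 0.9673.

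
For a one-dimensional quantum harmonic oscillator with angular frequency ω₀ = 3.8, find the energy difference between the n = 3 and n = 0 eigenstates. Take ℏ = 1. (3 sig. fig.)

E_n = ℏω₀(n + ½), so ΔE = (3 − 0) ℏω₀ = 3 × 3.8 = 11.40.

ΔE = 11.4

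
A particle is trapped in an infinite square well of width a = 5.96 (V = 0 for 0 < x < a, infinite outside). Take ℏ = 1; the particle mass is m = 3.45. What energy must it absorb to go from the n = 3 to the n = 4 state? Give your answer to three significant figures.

E_n = n²π²ℏ²/(2ma²), so ΔE = (4² − 3²) π²ℏ²/(2ma²).
ΔE = 7 × π² / (2 × 3.45 × 5.96²) = 0.2819.

ΔE = 0.282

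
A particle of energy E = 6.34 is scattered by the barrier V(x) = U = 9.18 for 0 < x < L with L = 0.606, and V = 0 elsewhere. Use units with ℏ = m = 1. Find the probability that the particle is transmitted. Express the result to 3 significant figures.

Since E < U the interior solution is evanescent with decay constant κ = √(2m(U − E))/ℏ = 2.383.
κL = 1.444, sinh(κL) = 2.001.
The exact tunnelling result is T⁻¹ = 1 + U² sinh²(κL) / [4E(U − E)] = 5.687, so T = 0.176.

T = 0.176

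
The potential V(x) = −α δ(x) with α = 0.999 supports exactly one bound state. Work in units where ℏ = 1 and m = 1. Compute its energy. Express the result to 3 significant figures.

For x ≠ 0 the bound state is ψ ∝ e^{−κ|x|}; integrating the TISE across the delta gives the cusp condition 2κ = 2mα/ℏ², so κ = 0.9990.
Then E = −ℏ²κ²/(2m) = −mα²/(2ℏ²) = -0.4990.

E = -0.499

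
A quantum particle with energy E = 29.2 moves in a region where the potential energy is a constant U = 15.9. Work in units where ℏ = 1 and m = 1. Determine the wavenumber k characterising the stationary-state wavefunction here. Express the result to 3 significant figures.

k = 5.16

With E > U the solution is oscillatory, ψ ∝ e^{±ikx} with k = √(2m(E − U))/ℏ.
k = √(2 × 1 × 13.3) = 5.158.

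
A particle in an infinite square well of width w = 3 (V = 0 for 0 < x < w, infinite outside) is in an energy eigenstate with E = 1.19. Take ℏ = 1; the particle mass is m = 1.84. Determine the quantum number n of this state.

From E_n = n²π²ℏ²/(2mw²) invert to n = √(2mw²E)/(πℏ).
n = (3/π) × √(2 × 1.84 × 1.19) = 1.998 → n = 2.

n = 2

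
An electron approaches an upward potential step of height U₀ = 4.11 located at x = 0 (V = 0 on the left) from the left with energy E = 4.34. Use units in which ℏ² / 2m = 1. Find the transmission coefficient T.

On each side the TISE gives plane waves with k = √(2m(E − V))/ℏ: k₁ = √(2·½·4.34) = 2.083, k₂ = √(2·½·0.23) = 0.4796.
Continuity of ψ and ψ′ at the step yields the reflection amplitude r = (k₁ − k₂)/(k₁ + k₂) = 0.6257; thus R = |r|² = 0.3916, T = 0.6084.

T = 0.608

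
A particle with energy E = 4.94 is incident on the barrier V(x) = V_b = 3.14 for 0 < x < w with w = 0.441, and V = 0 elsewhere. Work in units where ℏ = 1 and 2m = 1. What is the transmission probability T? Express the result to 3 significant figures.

T = 0.921

E > V_b: inside the barrier k₂ = √(2m(E − V_b))/ℏ = 1.342, k₂w = 0.5917.
Matching at both interfaces gives T⁻¹ = 1 + V_b² sin²(k₂w) / [4E(E − V_b)] = 1.086, hence T = 0.921.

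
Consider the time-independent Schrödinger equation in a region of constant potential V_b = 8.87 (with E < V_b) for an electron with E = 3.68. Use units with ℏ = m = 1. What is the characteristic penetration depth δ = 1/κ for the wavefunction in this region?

Since E < V_b the TISE in this region is ψ'' = κ²ψ with κ = √(2m(V_b − E))/ℏ.
κ = √(2 × 1 × 5.19) = 3.222. The penetration depth is δ = 1/κ = 0.310.

δ = 0.310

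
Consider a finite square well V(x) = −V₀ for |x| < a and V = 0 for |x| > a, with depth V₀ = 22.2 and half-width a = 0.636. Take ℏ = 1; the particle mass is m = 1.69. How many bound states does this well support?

N = 4

Define the well-strength parameter z₀ = (a/ℏ)√(2mV₀) = 0.636 × √(2·1.69·22.2) = 5.509.
A new bound state (alternating even/odd) appears each time z₀ passes a multiple of π/2, so N = ⌊2z₀/π⌋ + 1 = ⌊3.507⌋ + 1 = 4.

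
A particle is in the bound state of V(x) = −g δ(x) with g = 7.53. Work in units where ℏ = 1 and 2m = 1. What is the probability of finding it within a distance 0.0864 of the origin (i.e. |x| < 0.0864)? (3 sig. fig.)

The normalised bound state is ψ = √κ e^{−κ|x|} with κ = mg/ℏ² = 3.765.
P(|x| < d) = ∫_{−d}^{d} κ e^{−2κ|x|} dx = 1 − e^{−2κd} = 1 − e^{−0.6506} = 0.4783.

P = 0.478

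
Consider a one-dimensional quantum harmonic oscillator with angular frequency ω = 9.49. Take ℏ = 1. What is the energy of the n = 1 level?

E = 14.2

The oscillator eigenvalues are E_n = ℏω(n + ½), so E_1 = 9.49 × 1.5 = 14.24.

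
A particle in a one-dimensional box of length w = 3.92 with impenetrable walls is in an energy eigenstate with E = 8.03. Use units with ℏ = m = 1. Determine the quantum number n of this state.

n = 5

From E_n = n²π²ℏ²/(2mw²) invert to n = √(2mw²E)/(πℏ).
n = (3.92/π) × √(2 × 1 × 8.03) = 5.000 → n = 5.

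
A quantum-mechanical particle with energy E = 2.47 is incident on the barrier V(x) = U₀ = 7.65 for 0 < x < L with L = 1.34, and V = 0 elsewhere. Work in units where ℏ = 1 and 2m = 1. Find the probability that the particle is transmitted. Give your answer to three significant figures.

E < U₀: inside the barrier ψ ∝ e^{±κx} with κ = √(2m(U₀ − E))/ℏ = 2.276.
κL = 3.050, sinh(κL) = 10.53.
The exact tunnelling result is T⁻¹ = 1 + U₀² sinh²(κL) / [4E(U₀ − E)] = 127.8, so T = 0.00782.

T = 0.00782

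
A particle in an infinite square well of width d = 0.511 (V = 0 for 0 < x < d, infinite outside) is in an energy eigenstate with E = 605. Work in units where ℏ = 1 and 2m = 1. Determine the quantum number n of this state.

From E_n = n²π²ℏ²/(2md²) invert to n = √(2md²E)/(πℏ).
n = (0.511/π) × √(2 × 0.5 × 605) = 4.001 → n = 4.

n = 4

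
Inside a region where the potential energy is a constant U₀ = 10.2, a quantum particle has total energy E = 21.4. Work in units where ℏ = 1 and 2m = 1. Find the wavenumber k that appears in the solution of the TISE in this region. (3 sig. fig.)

k = 3.35

With E > U₀ the solution is oscillatory, ψ ∝ e^{±ikx} with k = √(2m(E − U₀))/ℏ.
k = √(2 × 0.5 × 11.2) = 3.347.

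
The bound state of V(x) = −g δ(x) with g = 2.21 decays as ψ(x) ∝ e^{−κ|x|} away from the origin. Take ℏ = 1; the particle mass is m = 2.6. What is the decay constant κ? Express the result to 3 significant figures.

Integrate −(ℏ²/2m)ψ'' − gδ(x)ψ = Eψ from −ε to +ε: the ψ'' term gives ψ'(0⁺) − ψ'(0⁻) and the δ term gives −(2mg/ℏ²)ψ(0).
With ψ ∝ e^{−κ|x|} this yields −2κ = −2mg/ℏ², so κ = mg/ℏ² = 5.746.

κ = 5.75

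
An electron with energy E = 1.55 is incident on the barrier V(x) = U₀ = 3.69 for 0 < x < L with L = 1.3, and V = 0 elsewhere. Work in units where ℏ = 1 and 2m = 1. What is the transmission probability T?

T = 0.0833

Since E < U₀ the interior solution is evanescent with decay constant κ = √(2m(U₀ − E))/ℏ = 1.463.
κL = 1.902, sinh(κL) = 3.274.
The exact tunnelling result is T⁻¹ = 1 + U₀² sinh²(κL) / [4E(U₀ − E)] = 12.00, so T = 0.0833.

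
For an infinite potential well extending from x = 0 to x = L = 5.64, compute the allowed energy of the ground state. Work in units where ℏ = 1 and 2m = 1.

E = 0.310

The infinite-well eigenfunctions ψ_n = √(2/L) sin(nπx/L) vanish at both walls, giving E_n = n²π²ℏ²/(2mL²).
E_1 = 1² × π² / (2 × 0.5 × 5.64²) = 0.3103.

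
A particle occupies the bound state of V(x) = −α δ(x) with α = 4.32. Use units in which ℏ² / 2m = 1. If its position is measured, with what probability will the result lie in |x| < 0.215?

P = 0.605

The normalised bound state is ψ = √κ e^{−κ|x|} with κ = mα/ℏ² = 2.160.
P(|x| < d) = ∫_{−d}^{d} κ e^{−2κ|x|} dx = 1 − e^{−2κd} = 1 − e^{−0.9288} = 0.6050.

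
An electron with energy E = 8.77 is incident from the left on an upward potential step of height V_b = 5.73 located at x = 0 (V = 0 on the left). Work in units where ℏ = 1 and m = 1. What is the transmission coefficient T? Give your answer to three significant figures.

The wavenumbers are k₁ = √(2mE)/ℏ = 4.188 on the left and k₂ = √(2m(E − V_b))/ℏ = 2.466 on the right.
Matching ψ and ψ′ at x = 0 gives r = (k₁ − k₂)/(k₁ + k₂), so R = r² = 0.06700 and T = 1 − R = 0.9330.

T = 0.933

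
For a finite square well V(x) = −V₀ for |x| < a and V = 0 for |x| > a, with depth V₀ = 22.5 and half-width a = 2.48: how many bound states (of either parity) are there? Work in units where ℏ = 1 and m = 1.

Define the well-strength parameter z₀ = (a/ℏ)√(2mV₀) = 2.48 × √(2·1·22.5) = 16.64.
A new bound state (alternating even/odd) appears each time z₀ passes a multiple of π/2, so N = ⌊2z₀/π⌋ + 1 = ⌊10.59⌋ + 1 = 11.

N = 11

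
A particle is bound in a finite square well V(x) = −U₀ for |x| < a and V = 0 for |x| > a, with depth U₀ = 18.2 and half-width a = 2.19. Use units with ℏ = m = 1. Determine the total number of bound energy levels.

The dimensionless depth is z₀ = a√(2mU₀)/ℏ = 2.19 × √(36.40) = 13.21.
The even/odd transcendental equations gain one root per π/2 in z₀, giving N = 1 + ⌊2z₀/π⌋ = 1 + ⌊8.412⌋ = 9.

N = 9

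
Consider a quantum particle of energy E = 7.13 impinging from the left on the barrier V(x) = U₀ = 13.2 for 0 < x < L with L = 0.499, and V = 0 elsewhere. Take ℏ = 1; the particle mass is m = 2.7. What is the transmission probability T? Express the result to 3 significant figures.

T = 0.0130

E < U₀: inside the barrier ψ ∝ e^{±κx} with κ = √(2m(U₀ − E))/ℏ = 5.725.
κL = 2.857, sinh(κL) = 8.675.
Matching ψ, ψ′ at both faces gives T = [1 + U₀² sinh²(κL) / (4E(U₀ − E))]⁻¹ = 1/76.74 = 0.0130.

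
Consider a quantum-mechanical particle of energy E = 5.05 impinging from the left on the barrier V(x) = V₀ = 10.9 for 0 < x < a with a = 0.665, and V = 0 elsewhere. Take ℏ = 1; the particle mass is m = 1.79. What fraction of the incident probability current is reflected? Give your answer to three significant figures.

R = 0.991

E < V₀: inside the barrier ψ ∝ e^{±κx} with κ = √(2m(V₀ − E))/ℏ = 4.576.
κa = 3.043, sinh(κa) = 10.46.
Matching ψ, ψ′ at both faces gives T = [1 + V₀² sinh²(κa) / (4E(V₀ − E))]⁻¹ = 1/111.1 = 0.00900.
R = 1 − T = 0.991.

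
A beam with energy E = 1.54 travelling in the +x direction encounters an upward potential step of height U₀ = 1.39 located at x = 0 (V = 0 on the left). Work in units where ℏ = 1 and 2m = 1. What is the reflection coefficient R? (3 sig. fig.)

R = 0.275

The wavenumbers are k₁ = √(2mE)/ℏ = 1.241 on the left and k₂ = √(2m(E − U₀))/ℏ = 0.3873 on the right.
Matching ψ and ψ′ at x = 0 gives r = (k₁ − k₂)/(k₁ + k₂), so R = r² = 0.2749 and T = 1 − R = 0.7251.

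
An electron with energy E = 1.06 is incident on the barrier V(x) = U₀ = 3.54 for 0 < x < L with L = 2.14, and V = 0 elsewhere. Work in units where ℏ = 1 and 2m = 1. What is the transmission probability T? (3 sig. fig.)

T = 0.00396

E < U₀: inside the barrier ψ ∝ e^{±κx} with κ = √(2m(U₀ − E))/ℏ = 1.575.
κL = 3.370, sinh(κL) = 14.52.
The exact tunnelling result is T⁻¹ = 1 + U₀² sinh²(κL) / [4E(U₀ − E)] = 252.4, so T = 0.00396.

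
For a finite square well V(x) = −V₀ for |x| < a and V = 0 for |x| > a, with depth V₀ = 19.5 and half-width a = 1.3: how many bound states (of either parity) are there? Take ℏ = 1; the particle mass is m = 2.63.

N = 9

The dimensionless depth is z₀ = a√(2mV₀)/ℏ = 1.3 × √(102.6) = 13.17.
A new bound state (alternating even/odd) appears each time z₀ passes a multiple of π/2, so N = ⌊2z₀/π⌋ + 1 = ⌊8.382⌋ + 1 = 9.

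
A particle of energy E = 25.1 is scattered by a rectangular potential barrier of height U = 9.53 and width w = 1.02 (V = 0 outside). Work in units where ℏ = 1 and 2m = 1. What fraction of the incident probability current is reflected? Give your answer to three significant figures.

E > U: inside the barrier k₂ = √(2m(E − U))/ℏ = 3.946, k₂w = 4.025.
Matching at both interfaces gives T⁻¹ = 1 + U² sin²(k₂w) / [4E(E − U)] = 1.035, hence T = 0.966.
R = 1 − T = 0.0335.

R = 0.0335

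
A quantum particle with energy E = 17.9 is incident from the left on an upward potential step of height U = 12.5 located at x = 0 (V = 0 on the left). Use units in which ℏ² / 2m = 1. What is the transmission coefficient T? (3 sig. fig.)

T = 0.915

On each side the TISE gives plane waves with k = √(2m(E − V))/ℏ: k₁ = √(2·½·17.9) = 4.231, k₂ = √(2·½·5.4) = 2.324.
Continuity of ψ and ψ′ at the step yields the reflection amplitude r = (k₁ − k₂)/(k₁ + k₂) = 0.2909; thus R = |r|² = 0.08465, T = 0.9153.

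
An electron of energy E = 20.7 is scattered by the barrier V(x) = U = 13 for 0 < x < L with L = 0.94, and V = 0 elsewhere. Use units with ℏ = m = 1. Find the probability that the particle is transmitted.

T = 0.933

E > U: inside the barrier k₂ = √(2m(E − U))/ℏ = 3.924, k₂L = 3.689.
Matching at both interfaces gives T⁻¹ = 1 + U² sin²(k₂L) / [4E(E − U)] = 1.072, hence T = 0.933.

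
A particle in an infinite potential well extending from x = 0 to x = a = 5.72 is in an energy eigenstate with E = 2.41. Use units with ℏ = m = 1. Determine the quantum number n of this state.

n = 4

From E_n = n²π²ℏ²/(2ma²) invert to n = √(2ma²E)/(πℏ).
n = (5.72/π) × √(2 × 1 × 2.41) = 3.997 → n = 4.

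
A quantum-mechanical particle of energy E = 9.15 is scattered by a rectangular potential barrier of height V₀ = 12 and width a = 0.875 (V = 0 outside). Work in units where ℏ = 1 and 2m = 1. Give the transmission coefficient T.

Since E < V₀ the interior solution is evanescent with decay constant κ = √(2m(V₀ − E))/ℏ = 1.688.
κa = 1.477, sinh(κa) = 2.076.
Matching ψ, ψ′ at both faces gives T = [1 + V₀² sinh²(κa) / (4E(V₀ − E))]⁻¹ = 1/6.950 = 0.144.

T = 0.144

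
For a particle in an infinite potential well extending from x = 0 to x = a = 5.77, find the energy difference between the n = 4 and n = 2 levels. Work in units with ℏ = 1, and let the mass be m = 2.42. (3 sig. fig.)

E_n = n²π²ℏ²/(2ma²), so ΔE = (4² − 2²) π²ℏ²/(2ma²).
ΔE = 12 × π² / (2 × 2.42 × 5.77²) = 0.7350.

ΔE = 0.735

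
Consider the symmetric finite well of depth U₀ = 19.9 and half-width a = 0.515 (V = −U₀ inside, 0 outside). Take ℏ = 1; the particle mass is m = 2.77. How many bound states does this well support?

N = 4

Define the well-strength parameter z₀ = (a/ℏ)√(2mU₀) = 0.515 × √(2·2.77·19.9) = 5.407.
The even/odd transcendental equations gain one root per π/2 in z₀, giving N = 1 + ⌊2z₀/π⌋ = 1 + ⌊3.442⌋ = 4.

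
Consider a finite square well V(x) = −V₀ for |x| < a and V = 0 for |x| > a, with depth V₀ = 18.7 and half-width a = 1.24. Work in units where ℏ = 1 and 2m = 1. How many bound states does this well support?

The dimensionless depth is z₀ = a√(2mV₀)/ℏ = 1.24 × √(18.70) = 5.362.
A new bound state (alternating even/odd) appears each time z₀ passes a multiple of π/2, so N = ⌊2z₀/π⌋ + 1 = ⌊3.414⌋ + 1 = 4.

N = 4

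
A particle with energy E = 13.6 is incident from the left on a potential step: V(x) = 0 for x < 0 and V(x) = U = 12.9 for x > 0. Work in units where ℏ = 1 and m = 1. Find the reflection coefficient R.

The wavenumbers are k₁ = √(2mE)/ℏ = 5.215 on the left and k₂ = √(2m(E − U))/ℏ = 1.183 on the right.
Continuity of ψ and ψ′ at the step yields the reflection amplitude r = (k₁ − k₂)/(k₁ + k₂) = 0.6302; thus R = |r|² = 0.3971, T = 0.6029.

R = 0.397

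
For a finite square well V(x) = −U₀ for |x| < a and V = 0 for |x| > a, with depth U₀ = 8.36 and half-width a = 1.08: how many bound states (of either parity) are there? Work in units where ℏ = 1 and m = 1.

N = 3

The dimensionless depth is z₀ = a√(2mU₀)/ℏ = 1.08 × √(16.72) = 4.416.
A new bound state (alternating even/odd) appears each time z₀ passes a multiple of π/2, so N = ⌊2z₀/π⌋ + 1 = ⌊2.811⌋ + 1 = 3.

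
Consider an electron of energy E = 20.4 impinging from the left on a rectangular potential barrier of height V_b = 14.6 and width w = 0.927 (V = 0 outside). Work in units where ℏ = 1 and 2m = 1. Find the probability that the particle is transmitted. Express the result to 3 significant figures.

T = 0.781

E > V_b: inside the barrier k₂ = √(2m(E − V_b))/ℏ = 2.408, k₂w = 2.233.
T = [1 + V_b² sin²(k₂w) / (4E(E − V_b))]⁻¹ = 1/1.280 = 0.781.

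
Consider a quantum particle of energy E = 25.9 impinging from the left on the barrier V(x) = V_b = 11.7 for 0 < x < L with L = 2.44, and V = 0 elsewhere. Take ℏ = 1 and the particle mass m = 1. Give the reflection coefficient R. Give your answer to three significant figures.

R = 0.0164

Above the barrier the interior wavenumber is k₂ = √(2m(E − V_b))/ℏ = 5.329, giving phase k₂L = 13.00.
Matching at both interfaces gives T⁻¹ = 1 + V_b² sin²(k₂L) / [4E(E − V_b)] = 1.017, hence T = 0.984.
R = 1 − T = 0.0164.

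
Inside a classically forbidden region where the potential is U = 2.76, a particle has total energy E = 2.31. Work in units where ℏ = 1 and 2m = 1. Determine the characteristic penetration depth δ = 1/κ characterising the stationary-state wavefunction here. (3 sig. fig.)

δ = 1.49

Since E < U the TISE in this region is ψ'' = κ²ψ with κ = √(2m(U − E))/ℏ.
κ = √(2 × 0.5 × 0.45) = 0.6708. The penetration depth is δ = 1/κ = 1.49.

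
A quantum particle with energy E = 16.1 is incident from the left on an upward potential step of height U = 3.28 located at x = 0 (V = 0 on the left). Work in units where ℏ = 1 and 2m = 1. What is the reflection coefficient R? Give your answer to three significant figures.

R = 0.00324

The wavenumbers are k₁ = √(2mE)/ℏ = 4.012 on the left and k₂ = √(2m(E − U))/ℏ = 3.581 on the right.
Matching ψ and ψ′ at x = 0 gives r = (k₁ − k₂)/(k₁ + k₂), so R = r² = 0.003237 and T = 1 − R = 0.9968.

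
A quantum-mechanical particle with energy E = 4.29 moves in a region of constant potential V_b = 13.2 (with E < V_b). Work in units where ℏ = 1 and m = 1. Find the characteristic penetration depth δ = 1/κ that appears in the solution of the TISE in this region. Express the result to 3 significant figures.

Since E < V_b the TISE in this region is ψ'' = κ²ψ with κ = √(2m(V_b − E))/ℏ.
κ = √(2 × 1 × 8.91) = 4.221. The penetration depth is δ = 1/κ = 0.237.

δ = 0.237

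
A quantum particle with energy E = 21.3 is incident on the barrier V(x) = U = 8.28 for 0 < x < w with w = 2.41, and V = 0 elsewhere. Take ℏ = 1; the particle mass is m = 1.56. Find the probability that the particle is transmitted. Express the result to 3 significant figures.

E > U: inside the barrier k₂ = √(2m(E − U))/ℏ = 6.374, k₂w = 15.36.
Matching at both interfaces gives T⁻¹ = 1 + U² sin²(k₂w) / [4E(E − U)] = 1.007, hence T = 0.993.

T = 0.993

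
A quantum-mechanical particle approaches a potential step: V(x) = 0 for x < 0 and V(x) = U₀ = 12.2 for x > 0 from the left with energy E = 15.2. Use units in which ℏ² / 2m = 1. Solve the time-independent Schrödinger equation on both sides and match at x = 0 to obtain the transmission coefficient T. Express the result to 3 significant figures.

T = 0.852

On each side the TISE gives plane waves with k = √(2m(E − V))/ℏ: k₁ = √(2·½·15.2) = 3.899, k₂ = √(2·½·3) = 1.732.
Continuity of ψ and ψ′ at the step yields the reflection amplitude r = (k₁ − k₂)/(k₁ + k₂) = 0.3848; thus R = |r|² = 0.1481, T = 0.8519.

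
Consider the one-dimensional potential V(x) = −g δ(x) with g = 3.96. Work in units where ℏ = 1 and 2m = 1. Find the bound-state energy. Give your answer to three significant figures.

The bound state is ψ(x) = √κ e^{−κ|x|}. The derivative jump ψ'(0⁺) − ψ'(0⁻) = −(2mg/ℏ²)ψ(0) fixes κ = mg/ℏ² = 1.980.
Then E = −ℏ²κ²/(2m) = −mg²/(2ℏ²) = -3.920.

E = -3.92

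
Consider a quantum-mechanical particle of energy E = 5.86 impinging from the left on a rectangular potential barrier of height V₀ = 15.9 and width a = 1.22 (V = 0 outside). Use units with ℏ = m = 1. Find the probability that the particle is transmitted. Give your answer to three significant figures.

Since E < V₀ the interior solution is evanescent with decay constant κ = √(2m(V₀ − E))/ℏ = 4.481.
κa = 5.467, sinh(κa) = 118.4.
Matching ψ, ψ′ at both faces gives T = [1 + V₀² sinh²(κa) / (4E(V₀ − E))]⁻¹ = 1/15050 = 0.0000664.

T = 0.0000664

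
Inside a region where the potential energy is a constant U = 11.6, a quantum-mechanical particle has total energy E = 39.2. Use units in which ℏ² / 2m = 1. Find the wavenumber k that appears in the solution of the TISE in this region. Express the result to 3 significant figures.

k = 5.25

With E > U the solution is oscillatory, ψ ∝ e^{±ikx} with k = √(2m(E − U))/ℏ.
k = √(2 × 0.5 × 27.6) = 5.254.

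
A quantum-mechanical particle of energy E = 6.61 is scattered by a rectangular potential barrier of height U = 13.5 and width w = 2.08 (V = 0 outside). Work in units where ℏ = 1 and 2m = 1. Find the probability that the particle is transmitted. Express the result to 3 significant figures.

E < U: inside the barrier ψ ∝ e^{±κx} with κ = √(2m(U − E))/ℏ = 2.625.
κw = 5.460, sinh(κw) = 117.5.
The exact tunnelling result is T⁻¹ = 1 + U² sinh²(κw) / [4E(U − E)] = 13820, so T = 0.0000724.

T = 0.0000724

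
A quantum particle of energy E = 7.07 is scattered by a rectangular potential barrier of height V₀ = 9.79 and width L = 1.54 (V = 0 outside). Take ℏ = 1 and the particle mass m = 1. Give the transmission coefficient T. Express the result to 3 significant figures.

E < V₀: inside the barrier ψ ∝ e^{±κx} with κ = √(2m(V₀ − E))/ℏ = 2.332.
κL = 3.592, sinh(κL) = 18.14.
The exact tunnelling result is T⁻¹ = 1 + V₀² sinh²(κL) / [4E(V₀ − E)] = 410.9, so T = 0.00243.

T = 0.00243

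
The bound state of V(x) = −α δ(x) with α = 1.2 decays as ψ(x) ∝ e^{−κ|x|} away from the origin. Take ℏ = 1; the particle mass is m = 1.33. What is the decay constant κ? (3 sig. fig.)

Integrate −(ℏ²/2m)ψ'' − αδ(x)ψ = Eψ from −ε to +ε: the ψ'' term gives ψ'(0⁺) − ψ'(0⁻) and the δ term gives −(2mα/ℏ²)ψ(0).
With ψ ∝ e^{−κ|x|} this yields −2κ = −2mα/ℏ², so κ = mα/ℏ² = 1.596.

κ = 1.60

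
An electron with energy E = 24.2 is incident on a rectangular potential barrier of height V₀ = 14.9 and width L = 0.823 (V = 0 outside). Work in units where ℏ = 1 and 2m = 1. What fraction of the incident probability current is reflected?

R = 0.0792

E > V₀: inside the barrier k₂ = √(2m(E − V₀))/ℏ = 3.050, k₂L = 2.510.
T = [1 + V₀² sin²(k₂L) / (4E(E − V₀))]⁻¹ = 1/1.086 = 0.921.
R = 1 − T = 0.0792.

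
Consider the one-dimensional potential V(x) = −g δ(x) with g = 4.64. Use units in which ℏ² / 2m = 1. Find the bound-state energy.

The bound state is ψ(x) = √κ e^{−κ|x|}. The derivative jump ψ'(0⁺) − ψ'(0⁻) = −(2mg/ℏ²)ψ(0) fixes κ = mg/ℏ² = 2.320.
Then E = −ℏ²κ²/(2m) = −mg²/(2ℏ²) = -5.382.

E = -5.38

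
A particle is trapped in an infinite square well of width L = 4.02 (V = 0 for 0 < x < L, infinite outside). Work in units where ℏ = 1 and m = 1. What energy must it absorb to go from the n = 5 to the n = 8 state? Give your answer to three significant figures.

E_n = n²π²ℏ²/(2mL²), so ΔE = (8² − 5²) π²ℏ²/(2mL²).
ΔE = 39 × π² / (2 × 1 × 4.02²) = 11.91.

ΔE = 11.9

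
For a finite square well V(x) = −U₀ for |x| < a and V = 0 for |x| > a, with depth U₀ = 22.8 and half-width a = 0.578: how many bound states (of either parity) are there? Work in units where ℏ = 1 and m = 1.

N = 3

Define the well-strength parameter z₀ = (a/ℏ)√(2mU₀) = 0.578 × √(2·1·22.8) = 3.903.
A new bound state (alternating even/odd) appears each time z₀ passes a multiple of π/2, so N = ⌊2z₀/π⌋ + 1 = ⌊2.485⌋ + 1 = 3.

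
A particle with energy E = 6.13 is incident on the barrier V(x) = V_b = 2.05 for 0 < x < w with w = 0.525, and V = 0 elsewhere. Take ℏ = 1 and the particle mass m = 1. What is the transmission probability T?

T = 0.960

Above the barrier the interior wavenumber is k₂ = √(2m(E − V_b))/ℏ = 2.857, giving phase k₂w = 1.500.
Matching at both interfaces gives T⁻¹ = 1 + V_b² sin²(k₂w) / [4E(E − V_b)] = 1.042, hence T = 0.960.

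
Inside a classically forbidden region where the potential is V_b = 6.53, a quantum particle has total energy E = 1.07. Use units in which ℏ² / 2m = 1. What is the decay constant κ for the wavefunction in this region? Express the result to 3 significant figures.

κ = 2.34

Since E < V_b the TISE in this region is ψ'' = κ²ψ with κ = √(2m(V_b − E))/ℏ.
κ = √(2 × 0.5 × 5.46) = 2.337.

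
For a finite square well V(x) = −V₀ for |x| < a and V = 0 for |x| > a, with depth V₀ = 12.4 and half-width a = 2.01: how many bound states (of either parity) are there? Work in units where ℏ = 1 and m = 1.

N = 7

The dimensionless depth is z₀ = a√(2mV₀)/ℏ = 2.01 × √(24.80) = 10.01.
The even/odd transcendental equations gain one root per π/2 in z₀, giving N = 1 + ⌊2z₀/π⌋ = 1 + ⌊6.372⌋ = 7.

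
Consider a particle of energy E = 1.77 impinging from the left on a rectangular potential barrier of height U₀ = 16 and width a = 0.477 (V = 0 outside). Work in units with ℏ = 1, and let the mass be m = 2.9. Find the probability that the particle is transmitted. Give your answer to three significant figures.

Since E < U₀ the interior solution is evanescent with decay constant κ = √(2m(U₀ − E))/ℏ = 9.085.
κa = 4.333, sinh(κa) = 38.10.
Matching ψ, ψ′ at both faces gives T = [1 + U₀² sinh²(κa) / (4E(U₀ − E))]⁻¹ = 1/3689 = 0.000271.

T = 0.000271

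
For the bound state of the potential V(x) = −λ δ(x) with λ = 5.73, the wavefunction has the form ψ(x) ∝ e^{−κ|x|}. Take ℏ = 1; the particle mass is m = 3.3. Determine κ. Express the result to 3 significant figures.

Integrating the TISE across x = 0 gives the cusp condition ψ'(0⁺) − ψ'(0⁻) = −(2mλ/ℏ²)ψ(0).
With ψ ∝ e^{−κ|x|} this yields −2κ = −2mλ/ℏ², so κ = mλ/ℏ² = 18.91.

κ = 18.9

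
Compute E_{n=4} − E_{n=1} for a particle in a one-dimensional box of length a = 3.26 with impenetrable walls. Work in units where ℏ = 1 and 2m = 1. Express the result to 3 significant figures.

E_n = n²π²ℏ²/(2ma²), so ΔE = (4² − 1²) π²ℏ²/(2ma²).
ΔE = 15 × π² / (2 × 0.5 × 3.26²) = 13.93.

ΔE = 13.9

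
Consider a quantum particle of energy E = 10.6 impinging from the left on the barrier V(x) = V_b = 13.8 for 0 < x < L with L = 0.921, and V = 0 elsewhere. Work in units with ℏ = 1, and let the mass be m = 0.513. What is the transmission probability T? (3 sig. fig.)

T = 0.0981

Since E < V_b the interior solution is evanescent with decay constant κ = √(2m(V_b − E))/ℏ = 1.812.
κL = 1.669, sinh(κL) = 2.559.
The exact tunnelling result is T⁻¹ = 1 + V_b² sinh²(κL) / [4E(V_b − E)] = 10.19, so T = 0.0981.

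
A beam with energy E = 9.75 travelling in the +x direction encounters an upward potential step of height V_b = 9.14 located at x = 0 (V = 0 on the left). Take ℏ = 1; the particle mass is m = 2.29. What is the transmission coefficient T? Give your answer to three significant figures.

The wavenumbers are k₁ = √(2mE)/ℏ = 6.682 on the left and k₂ = √(2m(E − V_b))/ℏ = 1.671 on the right.
Continuity of ψ and ψ′ at the step yields the reflection amplitude r = (k₁ − k₂)/(k₁ + k₂) = 0.5998; thus R = |r|² = 0.3598, T = 0.6402.

T = 0.640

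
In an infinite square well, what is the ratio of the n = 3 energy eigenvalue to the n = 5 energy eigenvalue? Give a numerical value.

Since E_n ∝ n², the ratio is (3/5)² = 0.36.

0.36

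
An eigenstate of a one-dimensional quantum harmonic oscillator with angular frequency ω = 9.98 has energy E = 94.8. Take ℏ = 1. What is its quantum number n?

E_n = ℏω(n + ½) ⇒ n = E/(ℏω) − ½ = 94.8/9.98 − 0.5 = 8.999 → n = 9.

n = 9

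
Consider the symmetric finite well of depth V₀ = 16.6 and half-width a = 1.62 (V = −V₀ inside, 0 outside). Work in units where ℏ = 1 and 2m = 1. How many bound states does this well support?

N = 5

The dimensionless depth is z₀ = a√(2mV₀)/ℏ = 1.62 × √(16.60) = 6.600.
A new bound state (alternating even/odd) appears each time z₀ passes a multiple of π/2, so N = ⌊2z₀/π⌋ + 1 = ⌊4.202⌋ + 1 = 5.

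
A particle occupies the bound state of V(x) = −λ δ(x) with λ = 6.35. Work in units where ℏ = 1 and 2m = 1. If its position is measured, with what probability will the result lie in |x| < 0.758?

P = 0.992

The normalised bound state is ψ = √κ e^{−κ|x|} with κ = mλ/ℏ² = 3.175.
P(|x| < d) = ∫_{−d}^{d} κ e^{−2κ|x|} dx = 1 − e^{−2κd} = 1 − e^{−4.813} = 0.9919.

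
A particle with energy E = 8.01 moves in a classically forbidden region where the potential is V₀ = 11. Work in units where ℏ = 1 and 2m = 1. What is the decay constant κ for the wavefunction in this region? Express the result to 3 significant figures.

κ = 1.73

Since E < V₀ the TISE in this region is ψ'' = κ²ψ with κ = √(2m(V₀ − E))/ℏ.
κ = √(2 × 0.5 × 2.99) = 1.729.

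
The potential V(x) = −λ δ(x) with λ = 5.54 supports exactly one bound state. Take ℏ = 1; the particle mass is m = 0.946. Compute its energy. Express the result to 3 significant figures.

E = -14.5

The bound state is ψ(x) = √κ e^{−κ|x|}. The derivative jump ψ'(0⁺) − ψ'(0⁻) = −(2mλ/ℏ²)ψ(0) fixes κ = mλ/ℏ² = 5.241.
Then E = −ℏ²κ²/(2m) = −mλ²/(2ℏ²) = -14.52.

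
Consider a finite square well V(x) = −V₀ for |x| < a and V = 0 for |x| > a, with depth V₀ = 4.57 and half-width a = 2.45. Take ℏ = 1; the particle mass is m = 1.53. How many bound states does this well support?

The dimensionless depth is z₀ = a√(2mV₀)/ℏ = 2.45 × √(13.98) = 9.162.
The even/odd transcendental equations gain one root per π/2 in z₀, giving N = 1 + ⌊2z₀/π⌋ = 1 + ⌊5.833⌋ = 6.

N = 6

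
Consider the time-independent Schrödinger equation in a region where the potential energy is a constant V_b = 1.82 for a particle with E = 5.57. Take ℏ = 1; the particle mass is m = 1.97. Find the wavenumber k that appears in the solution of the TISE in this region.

k = 3.84

With E > V_b the solution is oscillatory, ψ ∝ e^{±ikx} with k = √(2m(E − V_b))/ℏ.
k = √(2 × 1.97 × 3.75) = 3.844.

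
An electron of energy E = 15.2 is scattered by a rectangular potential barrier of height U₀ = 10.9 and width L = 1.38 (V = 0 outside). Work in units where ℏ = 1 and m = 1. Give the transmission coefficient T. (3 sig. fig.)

E > U₀: inside the barrier k₂ = √(2m(E − U₀))/ℏ = 2.933, k₂L = 4.047.
T = [1 + U₀² sin²(k₂L) / (4E(E − U₀))]⁻¹ = 1/1.281 = 0.781.

T = 0.781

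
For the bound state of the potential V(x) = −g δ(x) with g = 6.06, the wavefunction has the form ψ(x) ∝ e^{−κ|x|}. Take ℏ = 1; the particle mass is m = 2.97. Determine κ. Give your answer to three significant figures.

κ = 18.0

Integrating the TISE across x = 0 gives the cusp condition ψ'(0⁺) − ψ'(0⁻) = −(2mg/ℏ²)ψ(0).
With ψ ∝ e^{−κ|x|} this yields −2κ = −2mg/ℏ², so κ = mg/ℏ² = 18.00.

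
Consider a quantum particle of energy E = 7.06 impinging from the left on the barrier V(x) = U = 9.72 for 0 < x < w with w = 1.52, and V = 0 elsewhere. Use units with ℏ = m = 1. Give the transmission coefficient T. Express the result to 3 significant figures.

E < U: inside the barrier ψ ∝ e^{±κx} with κ = √(2m(U − E))/ℏ = 2.307.
κw = 3.506, sinh(κw) = 16.64.
The exact tunnelling result is T⁻¹ = 1 + U² sinh²(κw) / [4E(U − E)] = 349.3, so T = 0.00286.

T = 0.00286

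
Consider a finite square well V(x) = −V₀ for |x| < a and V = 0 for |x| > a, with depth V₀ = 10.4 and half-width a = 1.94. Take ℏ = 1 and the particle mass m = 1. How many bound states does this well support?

N = 6

Define the well-strength parameter z₀ = (a/ℏ)√(2mV₀) = 1.94 × √(2·1·10.4) = 8.848.
A new bound state (alternating even/odd) appears each time z₀ passes a multiple of π/2, so N = ⌊2z₀/π⌋ + 1 = ⌊5.633⌋ + 1 = 6.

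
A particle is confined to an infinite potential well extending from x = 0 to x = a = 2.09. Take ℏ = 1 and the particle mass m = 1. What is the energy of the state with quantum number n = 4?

E = 18.1

Requiring ψ(0) = ψ(a) = 0 quantises k = nπ/a, hence E_n = ℏ²k²/2m = n²π²ℏ²/(2ma²).
E_4 = 4² × π² / (2 × 1 × 2.09²) = 18.08.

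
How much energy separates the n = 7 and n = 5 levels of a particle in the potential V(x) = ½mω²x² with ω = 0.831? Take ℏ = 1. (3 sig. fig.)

E_n = ℏω(n + ½), so ΔE = (7 − 5) ℏω = 2 × 0.831 = 1.662.

ΔE = 1.66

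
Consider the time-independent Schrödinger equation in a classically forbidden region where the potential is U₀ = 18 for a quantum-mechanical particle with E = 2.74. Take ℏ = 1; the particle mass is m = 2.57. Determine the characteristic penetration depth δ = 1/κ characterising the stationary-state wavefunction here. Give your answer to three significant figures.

δ = 0.113

Since E < U₀ the TISE in this region is ψ'' = κ²ψ with κ = √(2m(U₀ − E))/ℏ.
κ = √(2 × 2.57 × 15.26) = 8.856. The penetration depth is δ = 1/κ = 0.113.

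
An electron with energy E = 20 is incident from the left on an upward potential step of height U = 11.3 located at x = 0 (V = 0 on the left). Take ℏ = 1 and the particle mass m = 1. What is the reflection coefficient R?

The wavenumbers are k₁ = √(2mE)/ℏ = 6.325 on the left and k₂ = √(2m(E − U))/ℏ = 4.171 on the right.
Matching ψ and ψ′ at x = 0 gives r = (k₁ − k₂)/(k₁ + k₂), so R = r² = 0.04209 and T = 1 − R = 0.9579.

R = 0.0421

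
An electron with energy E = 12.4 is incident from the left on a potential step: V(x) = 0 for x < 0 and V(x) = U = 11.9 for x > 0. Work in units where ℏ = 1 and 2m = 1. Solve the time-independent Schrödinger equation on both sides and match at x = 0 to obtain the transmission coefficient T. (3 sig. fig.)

T = 0.557

The wavenumbers are k₁ = √(2mE)/ℏ = 3.521 on the left and k₂ = √(2m(E − U))/ℏ = 0.7071 on the right.
Matching ψ and ψ′ at x = 0 gives r = (k₁ − k₂)/(k₁ + k₂), so R = r² = 0.4430 and T = 1 − R = 0.5570.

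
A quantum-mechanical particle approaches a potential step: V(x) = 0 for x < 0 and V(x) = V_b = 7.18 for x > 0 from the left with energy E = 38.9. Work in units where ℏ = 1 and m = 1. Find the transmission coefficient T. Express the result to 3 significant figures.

On each side the TISE gives plane waves with k = √(2m(E − V))/ℏ: k₁ = √(2·1·38.9) = 8.820, k₂ = √(2·1·31.72) = 7.965.
Continuity of ψ and ψ′ at the step yields the reflection amplitude r = (k₁ − k₂)/(k₁ + k₂) = 0.05097; thus R = |r|² = 0.002598, T = 0.9974.

T = 0.997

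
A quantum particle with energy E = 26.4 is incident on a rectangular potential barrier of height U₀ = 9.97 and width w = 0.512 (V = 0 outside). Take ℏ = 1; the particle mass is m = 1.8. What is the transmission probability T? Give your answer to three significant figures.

Above the barrier the interior wavenumber is k₂ = √(2m(E − U₀))/ℏ = 7.691, giving phase k₂w = 3.938.
T = [1 + U₀² sin²(k₂w) / (4E(E − U₀))]⁻¹ = 1/1.029 = 0.972.

T = 0.972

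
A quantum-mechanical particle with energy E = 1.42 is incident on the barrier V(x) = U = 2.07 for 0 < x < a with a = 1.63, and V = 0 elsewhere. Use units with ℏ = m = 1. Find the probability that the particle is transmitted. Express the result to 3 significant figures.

T = 0.0809

E < U: inside the barrier ψ ∝ e^{±κx} with κ = √(2m(U − E))/ℏ = 1.140.
κa = 1.858, sinh(κa) = 3.129.
Matching ψ, ψ′ at both faces gives T = [1 + U² sinh²(κa) / (4E(U − E))]⁻¹ = 1/12.36 = 0.0809.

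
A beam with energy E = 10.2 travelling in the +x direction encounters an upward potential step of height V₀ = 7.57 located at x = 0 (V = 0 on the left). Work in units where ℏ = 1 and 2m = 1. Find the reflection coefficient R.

R = 0.107

The wavenumbers are k₁ = √(2mE)/ℏ = 3.194 on the left and k₂ = √(2m(E − V₀))/ℏ = 1.622 on the right.
Matching ψ and ψ′ at x = 0 gives r = (k₁ − k₂)/(k₁ + k₂), so R = r² = 0.1066 and T = 1 − R = 0.8934.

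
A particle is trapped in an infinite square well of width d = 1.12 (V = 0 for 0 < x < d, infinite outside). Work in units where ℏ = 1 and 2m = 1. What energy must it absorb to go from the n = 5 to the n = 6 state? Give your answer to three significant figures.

E_n = n²π²ℏ²/(2md²), so ΔE = (6² − 5²) π²ℏ²/(2md²).
ΔE = 11 × π² / (2 × 0.5 × 1.12²) = 86.55.

ΔE = 86.5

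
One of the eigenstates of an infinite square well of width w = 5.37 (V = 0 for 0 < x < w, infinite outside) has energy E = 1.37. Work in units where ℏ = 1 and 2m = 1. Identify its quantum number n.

From E_n = n²π²ℏ²/(2mw²) invert to n = √(2mw²E)/(πℏ).
n = (5.37/π) × √(2 × 0.5 × 1.37) = 2.001 → n = 2.

n = 2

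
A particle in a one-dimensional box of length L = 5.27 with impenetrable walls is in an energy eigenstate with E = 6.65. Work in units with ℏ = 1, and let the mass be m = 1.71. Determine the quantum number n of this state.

n = 8

For an infinite well E_n = n²π²ℏ²/(2mL²), so n = (L/πℏ)√(2mE).
n = (5.27/π) × √(2 × 1.71 × 6.65) = 8.000 → n = 8.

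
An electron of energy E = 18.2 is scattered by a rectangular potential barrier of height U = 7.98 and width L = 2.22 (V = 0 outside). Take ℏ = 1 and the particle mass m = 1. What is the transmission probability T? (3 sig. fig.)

E > U: inside the barrier k₂ = √(2m(E − U))/ℏ = 4.521, k₂L = 10.04.
Matching at both interfaces gives T⁻¹ = 1 + U² sin²(k₂L) / [4E(E − U)] = 1.028, hence T = 0.973.

T = 0.973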